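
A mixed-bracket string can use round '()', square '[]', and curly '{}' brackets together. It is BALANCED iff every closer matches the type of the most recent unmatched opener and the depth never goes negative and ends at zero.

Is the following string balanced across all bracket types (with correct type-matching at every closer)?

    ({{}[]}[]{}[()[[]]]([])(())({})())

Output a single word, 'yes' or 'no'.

Answer: yes

Derivation:
pos 0: push '('; stack = (
pos 1: push '{'; stack = ({
pos 2: push '{'; stack = ({{
pos 3: '}' matches '{'; pop; stack = ({
pos 4: push '['; stack = ({[
pos 5: ']' matches '['; pop; stack = ({
pos 6: '}' matches '{'; pop; stack = (
pos 7: push '['; stack = ([
pos 8: ']' matches '['; pop; stack = (
pos 9: push '{'; stack = ({
pos 10: '}' matches '{'; pop; stack = (
pos 11: push '['; stack = ([
pos 12: push '('; stack = ([(
pos 13: ')' matches '('; pop; stack = ([
pos 14: push '['; stack = ([[
pos 15: push '['; stack = ([[[
pos 16: ']' matches '['; pop; stack = ([[
pos 17: ']' matches '['; pop; stack = ([
pos 18: ']' matches '['; pop; stack = (
pos 19: push '('; stack = ((
pos 20: push '['; stack = (([
pos 21: ']' matches '['; pop; stack = ((
pos 22: ')' matches '('; pop; stack = (
pos 23: push '('; stack = ((
pos 24: push '('; stack = (((
pos 25: ')' matches '('; pop; stack = ((
pos 26: ')' matches '('; pop; stack = (
pos 27: push '('; stack = ((
pos 28: push '{'; stack = (({
pos 29: '}' matches '{'; pop; stack = ((
pos 30: ')' matches '('; pop; stack = (
pos 31: push '('; stack = ((
pos 32: ')' matches '('; pop; stack = (
pos 33: ')' matches '('; pop; stack = (empty)
end: stack empty → VALID
Verdict: properly nested → yes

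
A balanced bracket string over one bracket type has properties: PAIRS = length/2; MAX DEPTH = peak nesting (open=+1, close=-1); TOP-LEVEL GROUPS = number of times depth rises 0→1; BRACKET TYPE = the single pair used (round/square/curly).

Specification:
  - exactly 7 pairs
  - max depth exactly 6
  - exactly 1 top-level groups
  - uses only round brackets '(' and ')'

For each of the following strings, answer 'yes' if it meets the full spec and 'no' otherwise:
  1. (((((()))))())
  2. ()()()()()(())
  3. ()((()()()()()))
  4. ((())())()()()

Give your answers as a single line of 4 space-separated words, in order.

Answer: yes no no no

Derivation:
String 1 '(((((()))))())': depth seq [1 2 3 4 5 6 5 4 3 2 1 2 1 0]
  -> pairs=7 depth=6 groups=1 -> yes
String 2 '()()()()()(())': depth seq [1 0 1 0 1 0 1 0 1 0 1 2 1 0]
  -> pairs=7 depth=2 groups=6 -> no
String 3 '()((()()()()()))': depth seq [1 0 1 2 3 2 3 2 3 2 3 2 3 2 1 0]
  -> pairs=8 depth=3 groups=2 -> no
String 4 '((())())()()()': depth seq [1 2 3 2 1 2 1 0 1 0 1 0 1 0]
  -> pairs=7 depth=3 groups=4 -> no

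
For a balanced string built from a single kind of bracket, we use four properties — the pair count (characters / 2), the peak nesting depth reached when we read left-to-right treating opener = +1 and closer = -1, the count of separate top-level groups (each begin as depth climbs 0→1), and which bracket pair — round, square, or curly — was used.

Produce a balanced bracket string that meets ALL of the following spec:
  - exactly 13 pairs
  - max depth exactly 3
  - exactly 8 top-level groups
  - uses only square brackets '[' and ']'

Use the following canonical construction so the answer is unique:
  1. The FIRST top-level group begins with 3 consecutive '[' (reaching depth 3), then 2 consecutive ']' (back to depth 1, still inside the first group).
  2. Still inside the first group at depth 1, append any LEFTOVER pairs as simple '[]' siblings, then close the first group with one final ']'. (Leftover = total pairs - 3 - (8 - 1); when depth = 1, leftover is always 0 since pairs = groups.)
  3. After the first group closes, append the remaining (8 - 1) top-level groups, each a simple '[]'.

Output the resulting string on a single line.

Spec: pairs=13 depth=3 groups=8
Leftover pairs = 13 - 3 - (8-1) = 3
First group: deep chain of depth 3 + 3 sibling pairs
Remaining 7 groups: simple '[]' each

Answer: [[[]][][][]][][][][][][][]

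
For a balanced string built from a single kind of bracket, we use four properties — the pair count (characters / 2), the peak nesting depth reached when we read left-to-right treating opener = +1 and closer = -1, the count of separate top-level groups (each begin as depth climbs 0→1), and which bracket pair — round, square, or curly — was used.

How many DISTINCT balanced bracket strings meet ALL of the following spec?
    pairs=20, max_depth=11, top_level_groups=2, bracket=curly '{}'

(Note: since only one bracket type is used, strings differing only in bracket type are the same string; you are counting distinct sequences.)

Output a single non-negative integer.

Answer: 28520118

Derivation:
Spec: pairs=20 depth=11 groups=2
Count(depth <= 11) = 1755099588
Count(depth <= 10) = 1726579470
Count(depth == 11) = 1755099588 - 1726579470 = 28520118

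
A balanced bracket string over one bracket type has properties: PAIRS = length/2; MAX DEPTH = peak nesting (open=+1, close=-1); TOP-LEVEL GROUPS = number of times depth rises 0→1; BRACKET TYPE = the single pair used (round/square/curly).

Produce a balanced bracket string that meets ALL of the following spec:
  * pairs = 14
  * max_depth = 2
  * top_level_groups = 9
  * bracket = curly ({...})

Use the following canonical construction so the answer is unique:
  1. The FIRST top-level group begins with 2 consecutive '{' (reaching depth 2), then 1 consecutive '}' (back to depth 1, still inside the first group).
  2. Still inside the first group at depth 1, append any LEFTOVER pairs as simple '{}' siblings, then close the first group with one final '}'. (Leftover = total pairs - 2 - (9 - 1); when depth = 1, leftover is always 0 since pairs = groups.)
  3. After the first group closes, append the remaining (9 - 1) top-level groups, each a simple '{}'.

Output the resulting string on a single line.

Answer: {{}{}{}{}{}}{}{}{}{}{}{}{}{}

Derivation:
Spec: pairs=14 depth=2 groups=9
Leftover pairs = 14 - 2 - (9-1) = 4
First group: deep chain of depth 2 + 4 sibling pairs
Remaining 8 groups: simple '{}' each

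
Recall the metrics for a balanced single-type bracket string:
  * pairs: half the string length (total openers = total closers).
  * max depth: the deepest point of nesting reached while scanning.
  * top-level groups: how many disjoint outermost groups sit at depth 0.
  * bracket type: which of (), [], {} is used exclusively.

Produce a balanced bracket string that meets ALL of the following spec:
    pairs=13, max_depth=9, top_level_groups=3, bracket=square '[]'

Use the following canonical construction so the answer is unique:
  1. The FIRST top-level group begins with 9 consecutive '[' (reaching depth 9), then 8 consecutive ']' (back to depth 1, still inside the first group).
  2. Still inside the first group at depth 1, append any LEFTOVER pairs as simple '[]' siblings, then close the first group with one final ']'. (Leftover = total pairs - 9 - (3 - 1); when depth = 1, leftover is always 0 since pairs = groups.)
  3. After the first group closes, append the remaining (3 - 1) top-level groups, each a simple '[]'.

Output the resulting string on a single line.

Spec: pairs=13 depth=9 groups=3
Leftover pairs = 13 - 9 - (3-1) = 2
First group: deep chain of depth 9 + 2 sibling pairs
Remaining 2 groups: simple '[]' each

Answer: [[[[[[[[[]]]]]]]][][]][][]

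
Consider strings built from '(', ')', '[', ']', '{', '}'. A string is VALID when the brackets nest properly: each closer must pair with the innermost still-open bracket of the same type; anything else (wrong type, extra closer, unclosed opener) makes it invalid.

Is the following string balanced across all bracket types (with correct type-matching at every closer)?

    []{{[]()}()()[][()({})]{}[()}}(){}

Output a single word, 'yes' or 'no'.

Answer: no

Derivation:
pos 0: push '['; stack = [
pos 1: ']' matches '['; pop; stack = (empty)
pos 2: push '{'; stack = {
pos 3: push '{'; stack = {{
pos 4: push '['; stack = {{[
pos 5: ']' matches '['; pop; stack = {{
pos 6: push '('; stack = {{(
pos 7: ')' matches '('; pop; stack = {{
pos 8: '}' matches '{'; pop; stack = {
pos 9: push '('; stack = {(
pos 10: ')' matches '('; pop; stack = {
pos 11: push '('; stack = {(
pos 12: ')' matches '('; pop; stack = {
pos 13: push '['; stack = {[
pos 14: ']' matches '['; pop; stack = {
pos 15: push '['; stack = {[
pos 16: push '('; stack = {[(
pos 17: ')' matches '('; pop; stack = {[
pos 18: push '('; stack = {[(
pos 19: push '{'; stack = {[({
pos 20: '}' matches '{'; pop; stack = {[(
pos 21: ')' matches '('; pop; stack = {[
pos 22: ']' matches '['; pop; stack = {
pos 23: push '{'; stack = {{
pos 24: '}' matches '{'; pop; stack = {
pos 25: push '['; stack = {[
pos 26: push '('; stack = {[(
pos 27: ')' matches '('; pop; stack = {[
pos 28: saw closer '}' but top of stack is '[' (expected ']') → INVALID
Verdict: type mismatch at position 28: '}' closes '[' → no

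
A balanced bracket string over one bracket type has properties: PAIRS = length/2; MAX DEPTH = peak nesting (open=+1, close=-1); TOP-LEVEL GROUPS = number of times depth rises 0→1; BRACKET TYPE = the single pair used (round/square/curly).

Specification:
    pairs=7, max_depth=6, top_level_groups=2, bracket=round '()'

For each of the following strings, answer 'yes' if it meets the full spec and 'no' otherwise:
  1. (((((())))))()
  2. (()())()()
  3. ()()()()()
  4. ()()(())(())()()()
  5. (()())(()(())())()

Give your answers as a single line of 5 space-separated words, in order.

String 1 '(((((())))))()': depth seq [1 2 3 4 5 6 5 4 3 2 1 0 1 0]
  -> pairs=7 depth=6 groups=2 -> yes
String 2 '(()())()()': depth seq [1 2 1 2 1 0 1 0 1 0]
  -> pairs=5 depth=2 groups=3 -> no
String 3 '()()()()()': depth seq [1 0 1 0 1 0 1 0 1 0]
  -> pairs=5 depth=1 groups=5 -> no
String 4 '()()(())(())()()()': depth seq [1 0 1 0 1 2 1 0 1 2 1 0 1 0 1 0 1 0]
  -> pairs=9 depth=2 groups=7 -> no
String 5 '(()())(()(())())()': depth seq [1 2 1 2 1 0 1 2 1 2 3 2 1 2 1 0 1 0]
  -> pairs=9 depth=3 groups=3 -> no

Answer: yes no no no no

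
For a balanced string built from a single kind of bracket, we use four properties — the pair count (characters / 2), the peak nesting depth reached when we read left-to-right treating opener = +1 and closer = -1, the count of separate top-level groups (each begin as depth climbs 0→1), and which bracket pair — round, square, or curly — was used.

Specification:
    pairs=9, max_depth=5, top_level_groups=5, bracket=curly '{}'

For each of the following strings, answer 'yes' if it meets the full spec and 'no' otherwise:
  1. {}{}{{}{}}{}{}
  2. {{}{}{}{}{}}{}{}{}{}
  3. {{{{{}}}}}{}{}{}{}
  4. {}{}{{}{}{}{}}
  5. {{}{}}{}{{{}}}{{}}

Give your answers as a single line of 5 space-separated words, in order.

Answer: no no yes no no

Derivation:
String 1 '{}{}{{}{}}{}{}': depth seq [1 0 1 0 1 2 1 2 1 0 1 0 1 0]
  -> pairs=7 depth=2 groups=5 -> no
String 2 '{{}{}{}{}{}}{}{}{}{}': depth seq [1 2 1 2 1 2 1 2 1 2 1 0 1 0 1 0 1 0 1 0]
  -> pairs=10 depth=2 groups=5 -> no
String 3 '{{{{{}}}}}{}{}{}{}': depth seq [1 2 3 4 5 4 3 2 1 0 1 0 1 0 1 0 1 0]
  -> pairs=9 depth=5 groups=5 -> yes
String 4 '{}{}{{}{}{}{}}': depth seq [1 0 1 0 1 2 1 2 1 2 1 2 1 0]
  -> pairs=7 depth=2 groups=3 -> no
String 5 '{{}{}}{}{{{}}}{{}}': depth seq [1 2 1 2 1 0 1 0 1 2 3 2 1 0 1 2 1 0]
  -> pairs=9 depth=3 groups=4 -> no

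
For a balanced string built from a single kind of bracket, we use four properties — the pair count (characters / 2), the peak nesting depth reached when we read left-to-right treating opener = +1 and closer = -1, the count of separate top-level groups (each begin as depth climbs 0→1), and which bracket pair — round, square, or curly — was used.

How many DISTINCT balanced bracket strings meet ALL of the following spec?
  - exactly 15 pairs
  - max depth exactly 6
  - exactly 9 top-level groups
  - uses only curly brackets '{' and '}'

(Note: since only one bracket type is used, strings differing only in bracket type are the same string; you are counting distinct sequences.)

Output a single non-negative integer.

Spec: pairs=15 depth=6 groups=9
Count(depth <= 6) = 23247
Count(depth <= 5) = 23094
Count(depth == 6) = 23247 - 23094 = 153

Answer: 153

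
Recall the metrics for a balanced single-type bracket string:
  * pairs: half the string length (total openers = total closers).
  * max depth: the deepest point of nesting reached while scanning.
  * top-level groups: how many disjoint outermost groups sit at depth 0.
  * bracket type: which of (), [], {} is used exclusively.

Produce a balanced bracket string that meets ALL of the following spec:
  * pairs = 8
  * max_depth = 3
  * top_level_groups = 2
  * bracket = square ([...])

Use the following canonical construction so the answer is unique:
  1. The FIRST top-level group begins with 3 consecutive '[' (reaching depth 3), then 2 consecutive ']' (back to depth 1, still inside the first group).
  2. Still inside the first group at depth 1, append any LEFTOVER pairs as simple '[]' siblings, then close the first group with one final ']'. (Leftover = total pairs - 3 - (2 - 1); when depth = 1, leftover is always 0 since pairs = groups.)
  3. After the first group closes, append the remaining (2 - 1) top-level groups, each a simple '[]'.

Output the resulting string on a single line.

Spec: pairs=8 depth=3 groups=2
Leftover pairs = 8 - 3 - (2-1) = 4
First group: deep chain of depth 3 + 4 sibling pairs
Remaining 1 groups: simple '[]' each

Answer: [[[]][][][][]][]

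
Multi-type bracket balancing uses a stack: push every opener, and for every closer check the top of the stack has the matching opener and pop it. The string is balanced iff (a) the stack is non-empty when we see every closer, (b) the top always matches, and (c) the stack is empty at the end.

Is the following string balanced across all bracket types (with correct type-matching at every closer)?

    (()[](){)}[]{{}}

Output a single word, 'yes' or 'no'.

Answer: no

Derivation:
pos 0: push '('; stack = (
pos 1: push '('; stack = ((
pos 2: ')' matches '('; pop; stack = (
pos 3: push '['; stack = ([
pos 4: ']' matches '['; pop; stack = (
pos 5: push '('; stack = ((
pos 6: ')' matches '('; pop; stack = (
pos 7: push '{'; stack = ({
pos 8: saw closer ')' but top of stack is '{' (expected '}') → INVALID
Verdict: type mismatch at position 8: ')' closes '{' → no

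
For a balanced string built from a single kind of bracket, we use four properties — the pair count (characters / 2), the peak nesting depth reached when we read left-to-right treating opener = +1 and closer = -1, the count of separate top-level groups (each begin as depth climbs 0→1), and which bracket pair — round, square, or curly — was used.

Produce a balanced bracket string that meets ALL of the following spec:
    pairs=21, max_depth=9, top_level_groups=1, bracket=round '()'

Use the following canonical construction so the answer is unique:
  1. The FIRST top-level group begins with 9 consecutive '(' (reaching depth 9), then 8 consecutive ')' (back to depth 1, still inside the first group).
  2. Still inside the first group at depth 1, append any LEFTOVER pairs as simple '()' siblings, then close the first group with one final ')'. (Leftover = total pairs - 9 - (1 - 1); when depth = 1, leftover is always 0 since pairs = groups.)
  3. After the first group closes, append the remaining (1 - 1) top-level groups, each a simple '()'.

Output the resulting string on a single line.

Spec: pairs=21 depth=9 groups=1
Leftover pairs = 21 - 9 - (1-1) = 12
First group: deep chain of depth 9 + 12 sibling pairs
Remaining 0 groups: simple '()' each

Answer: ((((((((())))))))()()()()()()()()()()()())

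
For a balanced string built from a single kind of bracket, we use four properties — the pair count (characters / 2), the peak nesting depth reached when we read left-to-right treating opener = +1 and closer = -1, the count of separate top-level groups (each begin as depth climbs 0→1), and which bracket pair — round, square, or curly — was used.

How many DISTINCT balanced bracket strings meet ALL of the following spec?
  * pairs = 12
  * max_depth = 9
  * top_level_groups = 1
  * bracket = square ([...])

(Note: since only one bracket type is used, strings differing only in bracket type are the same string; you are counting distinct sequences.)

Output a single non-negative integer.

Answer: 912

Derivation:
Spec: pairs=12 depth=9 groups=1
Count(depth <= 9) = 58598
Count(depth <= 8) = 57686
Count(depth == 9) = 58598 - 57686 = 912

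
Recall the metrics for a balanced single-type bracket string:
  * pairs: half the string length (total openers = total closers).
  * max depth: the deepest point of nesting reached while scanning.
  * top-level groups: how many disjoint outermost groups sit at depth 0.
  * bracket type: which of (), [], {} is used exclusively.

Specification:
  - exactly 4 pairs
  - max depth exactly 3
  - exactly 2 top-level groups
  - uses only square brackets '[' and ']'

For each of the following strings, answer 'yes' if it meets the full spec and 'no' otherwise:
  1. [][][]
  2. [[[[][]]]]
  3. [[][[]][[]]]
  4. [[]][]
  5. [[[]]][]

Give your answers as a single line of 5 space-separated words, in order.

Answer: no no no no yes

Derivation:
String 1 '[][][]': depth seq [1 0 1 0 1 0]
  -> pairs=3 depth=1 groups=3 -> no
String 2 '[[[[][]]]]': depth seq [1 2 3 4 3 4 3 2 1 0]
  -> pairs=5 depth=4 groups=1 -> no
String 3 '[[][[]][[]]]': depth seq [1 2 1 2 3 2 1 2 3 2 1 0]
  -> pairs=6 depth=3 groups=1 -> no
String 4 '[[]][]': depth seq [1 2 1 0 1 0]
  -> pairs=3 depth=2 groups=2 -> no
String 5 '[[[]]][]': depth seq [1 2 3 2 1 0 1 0]
  -> pairs=4 depth=3 groups=2 -> yes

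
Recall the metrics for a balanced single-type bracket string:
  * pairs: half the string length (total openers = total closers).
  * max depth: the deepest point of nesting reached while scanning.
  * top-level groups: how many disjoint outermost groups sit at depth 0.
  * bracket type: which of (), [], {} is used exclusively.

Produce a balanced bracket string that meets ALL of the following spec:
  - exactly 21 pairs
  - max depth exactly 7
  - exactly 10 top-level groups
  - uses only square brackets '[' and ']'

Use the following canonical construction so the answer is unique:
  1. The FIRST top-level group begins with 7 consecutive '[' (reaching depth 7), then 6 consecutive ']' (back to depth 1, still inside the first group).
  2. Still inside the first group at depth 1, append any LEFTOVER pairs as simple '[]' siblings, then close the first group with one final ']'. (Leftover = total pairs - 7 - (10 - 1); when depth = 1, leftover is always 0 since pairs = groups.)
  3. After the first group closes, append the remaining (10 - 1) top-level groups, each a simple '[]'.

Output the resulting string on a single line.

Answer: [[[[[[[]]]]]][][][][][]][][][][][][][][][]

Derivation:
Spec: pairs=21 depth=7 groups=10
Leftover pairs = 21 - 7 - (10-1) = 5
First group: deep chain of depth 7 + 5 sibling pairs
Remaining 9 groups: simple '[]' each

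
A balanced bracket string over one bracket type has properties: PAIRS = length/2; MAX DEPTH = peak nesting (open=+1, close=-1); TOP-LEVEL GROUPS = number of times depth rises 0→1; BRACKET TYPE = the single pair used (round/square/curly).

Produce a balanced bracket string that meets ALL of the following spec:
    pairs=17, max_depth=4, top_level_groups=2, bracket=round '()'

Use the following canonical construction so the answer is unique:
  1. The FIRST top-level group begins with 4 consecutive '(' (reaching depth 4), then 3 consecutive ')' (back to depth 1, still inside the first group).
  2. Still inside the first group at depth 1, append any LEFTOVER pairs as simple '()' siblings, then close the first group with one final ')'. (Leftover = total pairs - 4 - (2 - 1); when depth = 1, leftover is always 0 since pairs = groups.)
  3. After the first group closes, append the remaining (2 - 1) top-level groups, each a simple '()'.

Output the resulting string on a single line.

Answer: (((()))()()()()()()()()()()()())()

Derivation:
Spec: pairs=17 depth=4 groups=2
Leftover pairs = 17 - 4 - (2-1) = 12
First group: deep chain of depth 4 + 12 sibling pairs
Remaining 1 groups: simple '()' each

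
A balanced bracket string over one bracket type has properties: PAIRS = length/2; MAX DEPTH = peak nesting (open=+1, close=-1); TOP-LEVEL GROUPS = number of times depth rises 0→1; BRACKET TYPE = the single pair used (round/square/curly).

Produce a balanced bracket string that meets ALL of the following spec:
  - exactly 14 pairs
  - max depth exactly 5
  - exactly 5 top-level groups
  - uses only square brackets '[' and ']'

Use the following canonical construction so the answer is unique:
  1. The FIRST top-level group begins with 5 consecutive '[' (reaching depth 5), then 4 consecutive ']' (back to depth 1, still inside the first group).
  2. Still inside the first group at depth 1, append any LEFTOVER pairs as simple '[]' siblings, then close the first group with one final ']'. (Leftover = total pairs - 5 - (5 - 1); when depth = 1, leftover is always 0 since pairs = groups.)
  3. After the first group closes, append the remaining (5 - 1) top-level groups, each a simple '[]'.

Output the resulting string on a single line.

Answer: [[[[[]]]][][][][][]][][][][]

Derivation:
Spec: pairs=14 depth=5 groups=5
Leftover pairs = 14 - 5 - (5-1) = 5
First group: deep chain of depth 5 + 5 sibling pairs
Remaining 4 groups: simple '[]' each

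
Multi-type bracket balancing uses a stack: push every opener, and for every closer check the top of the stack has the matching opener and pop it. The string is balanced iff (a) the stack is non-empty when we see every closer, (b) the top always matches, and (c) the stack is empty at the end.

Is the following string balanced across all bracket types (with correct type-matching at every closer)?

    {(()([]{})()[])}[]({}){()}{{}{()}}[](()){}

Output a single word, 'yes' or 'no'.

Answer: yes

Derivation:
pos 0: push '{'; stack = {
pos 1: push '('; stack = {(
pos 2: push '('; stack = {((
pos 3: ')' matches '('; pop; stack = {(
pos 4: push '('; stack = {((
pos 5: push '['; stack = {(([
pos 6: ']' matches '['; pop; stack = {((
pos 7: push '{'; stack = {(({
pos 8: '}' matches '{'; pop; stack = {((
pos 9: ')' matches '('; pop; stack = {(
pos 10: push '('; stack = {((
pos 11: ')' matches '('; pop; stack = {(
pos 12: push '['; stack = {([
pos 13: ']' matches '['; pop; stack = {(
pos 14: ')' matches '('; pop; stack = {
pos 15: '}' matches '{'; pop; stack = (empty)
pos 16: push '['; stack = [
pos 17: ']' matches '['; pop; stack = (empty)
pos 18: push '('; stack = (
pos 19: push '{'; stack = ({
pos 20: '}' matches '{'; pop; stack = (
pos 21: ')' matches '('; pop; stack = (empty)
pos 22: push '{'; stack = {
pos 23: push '('; stack = {(
pos 24: ')' matches '('; pop; stack = {
pos 25: '}' matches '{'; pop; stack = (empty)
pos 26: push '{'; stack = {
pos 27: push '{'; stack = {{
pos 28: '}' matches '{'; pop; stack = {
pos 29: push '{'; stack = {{
pos 30: push '('; stack = {{(
pos 31: ')' matches '('; pop; stack = {{
pos 32: '}' matches '{'; pop; stack = {
pos 33: '}' matches '{'; pop; stack = (empty)
pos 34: push '['; stack = [
pos 35: ']' matches '['; pop; stack = (empty)
pos 36: push '('; stack = (
pos 37: push '('; stack = ((
pos 38: ')' matches '('; pop; stack = (
pos 39: ')' matches '('; pop; stack = (empty)
pos 40: push '{'; stack = {
pos 41: '}' matches '{'; pop; stack = (empty)
end: stack empty → VALID
Verdict: properly nested → yes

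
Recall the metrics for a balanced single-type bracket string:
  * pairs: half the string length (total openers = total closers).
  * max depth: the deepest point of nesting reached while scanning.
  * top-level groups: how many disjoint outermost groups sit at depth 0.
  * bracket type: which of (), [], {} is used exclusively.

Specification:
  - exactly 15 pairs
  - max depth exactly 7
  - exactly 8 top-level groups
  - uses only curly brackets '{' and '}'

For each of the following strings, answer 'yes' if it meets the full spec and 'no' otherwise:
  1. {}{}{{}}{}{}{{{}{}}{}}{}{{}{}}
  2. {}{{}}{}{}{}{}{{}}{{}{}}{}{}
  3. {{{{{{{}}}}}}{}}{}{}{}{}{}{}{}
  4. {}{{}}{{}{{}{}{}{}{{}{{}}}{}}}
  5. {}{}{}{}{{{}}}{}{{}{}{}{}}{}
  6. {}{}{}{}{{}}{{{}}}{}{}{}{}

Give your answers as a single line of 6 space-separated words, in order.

String 1 '{}{}{{}}{}{}{{{}{}}{}}{}{{}{}}': depth seq [1 0 1 0 1 2 1 0 1 0 1 0 1 2 3 2 3 2 1 2 1 0 1 0 1 2 1 2 1 0]
  -> pairs=15 depth=3 groups=8 -> no
String 2 '{}{{}}{}{}{}{}{{}}{{}{}}{}{}': depth seq [1 0 1 2 1 0 1 0 1 0 1 0 1 0 1 2 1 0 1 2 1 2 1 0 1 0 1 0]
  -> pairs=14 depth=2 groups=10 -> no
String 3 '{{{{{{{}}}}}}{}}{}{}{}{}{}{}{}': depth seq [1 2 3 4 5 6 7 6 5 4 3 2 1 2 1 0 1 0 1 0 1 0 1 0 1 0 1 0 1 0]
  -> pairs=15 depth=7 groups=8 -> yes
String 4 '{}{{}}{{}{{}{}{}{}{{}{{}}}{}}}': depth seq [1 0 1 2 1 0 1 2 1 2 3 2 3 2 3 2 3 2 3 4 3 4 5 4 3 2 3 2 1 0]
  -> pairs=15 depth=5 groups=3 -> no
String 5 '{}{}{}{}{{{}}}{}{{}{}{}{}}{}': depth seq [1 0 1 0 1 0 1 0 1 2 3 2 1 0 1 0 1 2 1 2 1 2 1 2 1 0 1 0]
  -> pairs=14 depth=3 groups=8 -> no
String 6 '{}{}{}{}{{}}{{{}}}{}{}{}{}': depth seq [1 0 1 0 1 0 1 0 1 2 1 0 1 2 3 2 1 0 1 0 1 0 1 0 1 0]
  -> pairs=13 depth=3 groups=10 -> no

Answer: no no yes no no no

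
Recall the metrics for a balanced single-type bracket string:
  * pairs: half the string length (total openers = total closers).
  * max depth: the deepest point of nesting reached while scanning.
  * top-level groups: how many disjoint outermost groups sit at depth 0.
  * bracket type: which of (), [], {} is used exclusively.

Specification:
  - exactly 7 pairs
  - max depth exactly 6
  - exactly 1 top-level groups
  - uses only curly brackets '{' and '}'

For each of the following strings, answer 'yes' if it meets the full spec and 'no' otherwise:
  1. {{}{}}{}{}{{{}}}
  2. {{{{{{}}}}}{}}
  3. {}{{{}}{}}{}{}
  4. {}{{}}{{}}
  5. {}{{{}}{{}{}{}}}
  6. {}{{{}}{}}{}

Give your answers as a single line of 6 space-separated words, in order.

String 1 '{{}{}}{}{}{{{}}}': depth seq [1 2 1 2 1 0 1 0 1 0 1 2 3 2 1 0]
  -> pairs=8 depth=3 groups=4 -> no
String 2 '{{{{{{}}}}}{}}': depth seq [1 2 3 4 5 6 5 4 3 2 1 2 1 0]
  -> pairs=7 depth=6 groups=1 -> yes
String 3 '{}{{{}}{}}{}{}': depth seq [1 0 1 2 3 2 1 2 1 0 1 0 1 0]
  -> pairs=7 depth=3 groups=4 -> no
String 4 '{}{{}}{{}}': depth seq [1 0 1 2 1 0 1 2 1 0]
  -> pairs=5 depth=2 groups=3 -> no
String 5 '{}{{{}}{{}{}{}}}': depth seq [1 0 1 2 3 2 1 2 3 2 3 2 3 2 1 0]
  -> pairs=8 depth=3 groups=2 -> no
String 6 '{}{{{}}{}}{}': depth seq [1 0 1 2 3 2 1 2 1 0 1 0]
  -> pairs=6 depth=3 groups=3 -> no

Answer: no yes no no no no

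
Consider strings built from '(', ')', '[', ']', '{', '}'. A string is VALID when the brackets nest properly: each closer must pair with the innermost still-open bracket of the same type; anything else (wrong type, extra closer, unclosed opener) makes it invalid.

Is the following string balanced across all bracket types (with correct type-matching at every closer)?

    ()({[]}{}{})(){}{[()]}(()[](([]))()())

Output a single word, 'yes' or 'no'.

Answer: yes

Derivation:
pos 0: push '('; stack = (
pos 1: ')' matches '('; pop; stack = (empty)
pos 2: push '('; stack = (
pos 3: push '{'; stack = ({
pos 4: push '['; stack = ({[
pos 5: ']' matches '['; pop; stack = ({
pos 6: '}' matches '{'; pop; stack = (
pos 7: push '{'; stack = ({
pos 8: '}' matches '{'; pop; stack = (
pos 9: push '{'; stack = ({
pos 10: '}' matches '{'; pop; stack = (
pos 11: ')' matches '('; pop; stack = (empty)
pos 12: push '('; stack = (
pos 13: ')' matches '('; pop; stack = (empty)
pos 14: push '{'; stack = {
pos 15: '}' matches '{'; pop; stack = (empty)
pos 16: push '{'; stack = {
pos 17: push '['; stack = {[
pos 18: push '('; stack = {[(
pos 19: ')' matches '('; pop; stack = {[
pos 20: ']' matches '['; pop; stack = {
pos 21: '}' matches '{'; pop; stack = (empty)
pos 22: push '('; stack = (
pos 23: push '('; stack = ((
pos 24: ')' matches '('; pop; stack = (
pos 25: push '['; stack = ([
pos 26: ']' matches '['; pop; stack = (
pos 27: push '('; stack = ((
pos 28: push '('; stack = (((
pos 29: push '['; stack = ((([
pos 30: ']' matches '['; pop; stack = (((
pos 31: ')' matches '('; pop; stack = ((
pos 32: ')' matches '('; pop; stack = (
pos 33: push '('; stack = ((
pos 34: ')' matches '('; pop; stack = (
pos 35: push '('; stack = ((
pos 36: ')' matches '('; pop; stack = (
pos 37: ')' matches '('; pop; stack = (empty)
end: stack empty → VALID
Verdict: properly nested → yes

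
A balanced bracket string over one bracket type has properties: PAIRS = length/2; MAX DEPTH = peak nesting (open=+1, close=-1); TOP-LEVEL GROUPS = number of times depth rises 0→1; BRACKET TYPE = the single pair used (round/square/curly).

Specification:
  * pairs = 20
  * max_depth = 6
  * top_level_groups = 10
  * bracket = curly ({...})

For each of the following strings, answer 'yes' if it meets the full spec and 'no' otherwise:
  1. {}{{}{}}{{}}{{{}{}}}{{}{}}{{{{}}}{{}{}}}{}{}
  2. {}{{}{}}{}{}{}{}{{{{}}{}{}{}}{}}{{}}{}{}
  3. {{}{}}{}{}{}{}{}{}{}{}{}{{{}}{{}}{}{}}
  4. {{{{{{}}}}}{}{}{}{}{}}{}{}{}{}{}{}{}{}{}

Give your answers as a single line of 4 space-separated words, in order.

String 1 '{}{{}{}}{{}}{{{}{}}}{{}{}}{{{{}}}{{}{}}}{}{}': depth seq [1 0 1 2 1 2 1 0 1 2 1 0 1 2 3 2 3 2 1 0 1 2 1 2 1 0 1 2 3 4 3 2 1 2 3 2 3 2 1 0 1 0 1 0]
  -> pairs=22 depth=4 groups=8 -> no
String 2 '{}{{}{}}{}{}{}{}{{{{}}{}{}{}}{}}{{}}{}{}': depth seq [1 0 1 2 1 2 1 0 1 0 1 0 1 0 1 0 1 2 3 4 3 2 3 2 3 2 3 2 1 2 1 0 1 2 1 0 1 0 1 0]
  -> pairs=20 depth=4 groups=10 -> no
String 3 '{{}{}}{}{}{}{}{}{}{}{}{}{{{}}{{}}{}{}}': depth seq [1 2 1 2 1 0 1 0 1 0 1 0 1 0 1 0 1 0 1 0 1 0 1 0 1 2 3 2 1 2 3 2 1 2 1 2 1 0]
  -> pairs=19 depth=3 groups=11 -> no
String 4 '{{{{{{}}}}}{}{}{}{}{}}{}{}{}{}{}{}{}{}{}': depth seq [1 2 3 4 5 6 5 4 3 2 1 2 1 2 1 2 1 2 1 2 1 0 1 0 1 0 1 0 1 0 1 0 1 0 1 0 1 0 1 0]
  -> pairs=20 depth=6 groups=10 -> yes

Answer: no no no yes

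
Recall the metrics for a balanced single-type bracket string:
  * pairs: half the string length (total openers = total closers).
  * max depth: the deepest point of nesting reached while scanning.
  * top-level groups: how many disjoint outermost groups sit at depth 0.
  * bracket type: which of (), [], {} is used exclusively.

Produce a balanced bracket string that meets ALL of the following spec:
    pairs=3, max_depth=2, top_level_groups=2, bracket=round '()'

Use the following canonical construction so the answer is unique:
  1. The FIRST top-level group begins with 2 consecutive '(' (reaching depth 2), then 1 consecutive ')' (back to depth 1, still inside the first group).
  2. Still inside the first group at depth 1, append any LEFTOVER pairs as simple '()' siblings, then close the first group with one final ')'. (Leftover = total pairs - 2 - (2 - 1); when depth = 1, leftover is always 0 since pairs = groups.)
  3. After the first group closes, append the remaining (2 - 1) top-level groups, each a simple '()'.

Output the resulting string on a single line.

Answer: (())()

Derivation:
Spec: pairs=3 depth=2 groups=2
Leftover pairs = 3 - 2 - (2-1) = 0
First group: deep chain of depth 2 + 0 sibling pairs
Remaining 1 groups: simple '()' each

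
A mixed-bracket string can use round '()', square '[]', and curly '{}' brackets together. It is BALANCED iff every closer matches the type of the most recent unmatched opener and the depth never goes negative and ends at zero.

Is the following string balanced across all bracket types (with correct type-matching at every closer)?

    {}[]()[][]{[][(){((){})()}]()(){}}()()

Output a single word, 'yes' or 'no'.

Answer: yes

Derivation:
pos 0: push '{'; stack = {
pos 1: '}' matches '{'; pop; stack = (empty)
pos 2: push '['; stack = [
pos 3: ']' matches '['; pop; stack = (empty)
pos 4: push '('; stack = (
pos 5: ')' matches '('; pop; stack = (empty)
pos 6: push '['; stack = [
pos 7: ']' matches '['; pop; stack = (empty)
pos 8: push '['; stack = [
pos 9: ']' matches '['; pop; stack = (empty)
pos 10: push '{'; stack = {
pos 11: push '['; stack = {[
pos 12: ']' matches '['; pop; stack = {
pos 13: push '['; stack = {[
pos 14: push '('; stack = {[(
pos 15: ')' matches '('; pop; stack = {[
pos 16: push '{'; stack = {[{
pos 17: push '('; stack = {[{(
pos 18: push '('; stack = {[{((
pos 19: ')' matches '('; pop; stack = {[{(
pos 20: push '{'; stack = {[{({
pos 21: '}' matches '{'; pop; stack = {[{(
pos 22: ')' matches '('; pop; stack = {[{
pos 23: push '('; stack = {[{(
pos 24: ')' matches '('; pop; stack = {[{
pos 25: '}' matches '{'; pop; stack = {[
pos 26: ']' matches '['; pop; stack = {
pos 27: push '('; stack = {(
pos 28: ')' matches '('; pop; stack = {
pos 29: push '('; stack = {(
pos 30: ')' matches '('; pop; stack = {
pos 31: push '{'; stack = {{
pos 32: '}' matches '{'; pop; stack = {
pos 33: '}' matches '{'; pop; stack = (empty)
pos 34: push '('; stack = (
pos 35: ')' matches '('; pop; stack = (empty)
pos 36: push '('; stack = (
pos 37: ')' matches '('; pop; stack = (empty)
end: stack empty → VALID
Verdict: properly nested → yes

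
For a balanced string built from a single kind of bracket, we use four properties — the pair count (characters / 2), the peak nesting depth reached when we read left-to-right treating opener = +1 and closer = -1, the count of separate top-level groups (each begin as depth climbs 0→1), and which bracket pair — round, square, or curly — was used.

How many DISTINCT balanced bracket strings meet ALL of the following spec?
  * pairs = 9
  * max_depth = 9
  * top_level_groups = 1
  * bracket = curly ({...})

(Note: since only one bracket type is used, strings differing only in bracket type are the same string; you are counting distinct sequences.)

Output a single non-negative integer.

Answer: 1

Derivation:
Spec: pairs=9 depth=9 groups=1
Count(depth <= 9) = 1430
Count(depth <= 8) = 1429
Count(depth == 9) = 1430 - 1429 = 1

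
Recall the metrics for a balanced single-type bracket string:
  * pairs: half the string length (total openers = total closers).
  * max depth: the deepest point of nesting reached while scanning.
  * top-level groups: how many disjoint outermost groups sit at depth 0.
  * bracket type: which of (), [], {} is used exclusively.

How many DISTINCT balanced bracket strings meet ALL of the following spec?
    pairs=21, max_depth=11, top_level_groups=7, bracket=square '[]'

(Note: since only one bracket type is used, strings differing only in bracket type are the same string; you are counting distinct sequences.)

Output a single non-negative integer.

Spec: pairs=21 depth=11 groups=7
Count(depth <= 11) = 463957608
Count(depth <= 10) = 463747097
Count(depth == 11) = 463957608 - 463747097 = 210511

Answer: 210511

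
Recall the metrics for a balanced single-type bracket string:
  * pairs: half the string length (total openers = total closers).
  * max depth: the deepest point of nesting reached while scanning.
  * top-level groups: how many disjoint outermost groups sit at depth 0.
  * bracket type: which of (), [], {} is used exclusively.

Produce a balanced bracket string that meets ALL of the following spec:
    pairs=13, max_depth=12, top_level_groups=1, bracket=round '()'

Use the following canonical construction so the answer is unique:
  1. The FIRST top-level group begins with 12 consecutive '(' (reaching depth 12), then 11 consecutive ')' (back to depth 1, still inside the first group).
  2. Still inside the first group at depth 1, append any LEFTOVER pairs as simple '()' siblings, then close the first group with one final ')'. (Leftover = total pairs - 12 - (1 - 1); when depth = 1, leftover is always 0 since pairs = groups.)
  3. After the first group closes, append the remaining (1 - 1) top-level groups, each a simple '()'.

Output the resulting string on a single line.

Answer: (((((((((((()))))))))))())

Derivation:
Spec: pairs=13 depth=12 groups=1
Leftover pairs = 13 - 12 - (1-1) = 1
First group: deep chain of depth 12 + 1 sibling pairs
Remaining 0 groups: simple '()' each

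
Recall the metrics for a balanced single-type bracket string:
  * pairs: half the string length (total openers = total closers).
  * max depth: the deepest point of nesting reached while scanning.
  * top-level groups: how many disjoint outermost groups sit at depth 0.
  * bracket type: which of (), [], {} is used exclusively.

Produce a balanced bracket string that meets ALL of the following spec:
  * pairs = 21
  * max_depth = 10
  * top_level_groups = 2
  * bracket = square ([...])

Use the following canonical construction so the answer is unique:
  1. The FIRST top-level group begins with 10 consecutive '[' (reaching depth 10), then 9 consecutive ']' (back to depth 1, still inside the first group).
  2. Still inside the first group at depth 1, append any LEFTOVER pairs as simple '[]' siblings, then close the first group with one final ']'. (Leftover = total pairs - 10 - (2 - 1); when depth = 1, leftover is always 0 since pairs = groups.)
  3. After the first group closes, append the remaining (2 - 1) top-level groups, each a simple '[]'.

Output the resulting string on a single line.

Spec: pairs=21 depth=10 groups=2
Leftover pairs = 21 - 10 - (2-1) = 10
First group: deep chain of depth 10 + 10 sibling pairs
Remaining 1 groups: simple '[]' each

Answer: [[[[[[[[[[]]]]]]]]][][][][][][][][][][]][]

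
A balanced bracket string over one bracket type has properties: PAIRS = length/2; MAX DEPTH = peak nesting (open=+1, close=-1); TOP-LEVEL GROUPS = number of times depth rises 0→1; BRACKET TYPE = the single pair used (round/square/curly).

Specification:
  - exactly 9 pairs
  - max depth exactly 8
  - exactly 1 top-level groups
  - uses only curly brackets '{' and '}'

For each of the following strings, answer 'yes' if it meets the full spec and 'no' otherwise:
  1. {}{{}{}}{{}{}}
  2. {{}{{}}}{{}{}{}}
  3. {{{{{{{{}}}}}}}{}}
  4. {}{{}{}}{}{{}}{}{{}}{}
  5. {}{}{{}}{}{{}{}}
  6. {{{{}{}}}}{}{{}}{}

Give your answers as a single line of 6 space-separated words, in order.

String 1 '{}{{}{}}{{}{}}': depth seq [1 0 1 2 1 2 1 0 1 2 1 2 1 0]
  -> pairs=7 depth=2 groups=3 -> no
String 2 '{{}{{}}}{{}{}{}}': depth seq [1 2 1 2 3 2 1 0 1 2 1 2 1 2 1 0]
  -> pairs=8 depth=3 groups=2 -> no
String 3 '{{{{{{{{}}}}}}}{}}': depth seq [1 2 3 4 5 6 7 8 7 6 5 4 3 2 1 2 1 0]
  -> pairs=9 depth=8 groups=1 -> yes
String 4 '{}{{}{}}{}{{}}{}{{}}{}': depth seq [1 0 1 2 1 2 1 0 1 0 1 2 1 0 1 0 1 2 1 0 1 0]
  -> pairs=11 depth=2 groups=7 -> no
String 5 '{}{}{{}}{}{{}{}}': depth seq [1 0 1 0 1 2 1 0 1 0 1 2 1 2 1 0]
  -> pairs=8 depth=2 groups=5 -> no
String 6 '{{{{}{}}}}{}{{}}{}': depth seq [1 2 3 4 3 4 3 2 1 0 1 0 1 2 1 0 1 0]
  -> pairs=9 depth=4 groups=4 -> no

Answer: no no yes no no no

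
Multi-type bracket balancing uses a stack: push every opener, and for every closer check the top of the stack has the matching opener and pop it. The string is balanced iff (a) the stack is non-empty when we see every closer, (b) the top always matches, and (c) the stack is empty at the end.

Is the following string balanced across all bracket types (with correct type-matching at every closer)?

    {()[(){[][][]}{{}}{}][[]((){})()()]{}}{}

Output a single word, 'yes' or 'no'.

pos 0: push '{'; stack = {
pos 1: push '('; stack = {(
pos 2: ')' matches '('; pop; stack = {
pos 3: push '['; stack = {[
pos 4: push '('; stack = {[(
pos 5: ')' matches '('; pop; stack = {[
pos 6: push '{'; stack = {[{
pos 7: push '['; stack = {[{[
pos 8: ']' matches '['; pop; stack = {[{
pos 9: push '['; stack = {[{[
pos 10: ']' matches '['; pop; stack = {[{
pos 11: push '['; stack = {[{[
pos 12: ']' matches '['; pop; stack = {[{
pos 13: '}' matches '{'; pop; stack = {[
pos 14: push '{'; stack = {[{
pos 15: push '{'; stack = {[{{
pos 16: '}' matches '{'; pop; stack = {[{
pos 17: '}' matches '{'; pop; stack = {[
pos 18: push '{'; stack = {[{
pos 19: '}' matches '{'; pop; stack = {[
pos 20: ']' matches '['; pop; stack = {
pos 21: push '['; stack = {[
pos 22: push '['; stack = {[[
pos 23: ']' matches '['; pop; stack = {[
pos 24: push '('; stack = {[(
pos 25: push '('; stack = {[((
pos 26: ')' matches '('; pop; stack = {[(
pos 27: push '{'; stack = {[({
pos 28: '}' matches '{'; pop; stack = {[(
pos 29: ')' matches '('; pop; stack = {[
pos 30: push '('; stack = {[(
pos 31: ')' matches '('; pop; stack = {[
pos 32: push '('; stack = {[(
pos 33: ')' matches '('; pop; stack = {[
pos 34: ']' matches '['; pop; stack = {
pos 35: push '{'; stack = {{
pos 36: '}' matches '{'; pop; stack = {
pos 37: '}' matches '{'; pop; stack = (empty)
pos 38: push '{'; stack = {
pos 39: '}' matches '{'; pop; stack = (empty)
end: stack empty → VALID
Verdict: properly nested → yes

Answer: yes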